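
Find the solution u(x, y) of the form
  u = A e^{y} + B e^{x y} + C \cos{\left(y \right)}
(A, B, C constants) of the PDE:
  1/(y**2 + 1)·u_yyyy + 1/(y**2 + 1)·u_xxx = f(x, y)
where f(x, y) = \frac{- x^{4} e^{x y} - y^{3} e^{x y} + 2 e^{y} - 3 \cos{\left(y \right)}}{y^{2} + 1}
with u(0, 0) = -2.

Substitute the ansatz u = A e^{y} + B e^{x y} + C \cos{\left(y \right)} into the left-hand side.
Derivatives of the ansatz:
  u_yyyy = A e^{y} + B x^{4} e^{x y} + C \cos{\left(y \right)}
  u_xxx = B y^{3} e^{x y}
Term by term:
  1/(y**2 + 1)·u_yyyy = \frac{A e^{y}}{y^{2} + 1} + \frac{B x^{4} e^{x y}}{y^{2} + 1} + \frac{C \cos{\left(y \right)}}{y^{2} + 1}
  1/(y**2 + 1)·u_xxx = \frac{B y^{3} e^{x y}}{y^{2} + 1}
So the left-hand side equals
  \frac{A e^{y}}{y^{2} + 1} + \frac{B x^{4} e^{x y}}{y^{2} + 1} + \frac{B y^{3} e^{x y}}{y^{2} + 1} + \frac{C \cos{\left(y \right)}}{y^{2} + 1}
This must equal f(x, y) identically; expanded, f = - \frac{x^{4} e^{x y}}{y^{2} + 1} - \frac{y^{3} e^{x y}}{y^{2} + 1} + \frac{2 e^{y}}{y^{2} + 1} - \frac{3 \cos{\left(y \right)}}{y^{2} + 1}.
Matching coefficients of the independent functions:
  [\frac{e^{y}}{y^{2} + 1}]:  A = 2
  [\frac{\cos{\left(y \right)}}{y^{2} + 1}]:  C = -3
  [\frac{x^{4} e^{x y}}{y^{2} + 1}, \frac{y^{3} e^{x y}}{y^{2} + 1}]:  B = -1
Solving: A = 2, B = -1, C = -3.
Check against the point condition:
  u(0, 0) = -2  ⟹  A + B + C = -2  ✓
Hence u(x, y) = 2 e^{y} - e^{x y} - 3 \cos{\left(y \right)}.

Answer: u(x, y) = 2 e^{y} - e^{x y} - 3 \cos{\left(y \right)}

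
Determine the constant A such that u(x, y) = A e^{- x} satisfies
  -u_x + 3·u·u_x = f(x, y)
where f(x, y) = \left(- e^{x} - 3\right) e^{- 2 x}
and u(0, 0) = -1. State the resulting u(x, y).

Substitute the ansatz u = A e^{- x} into the left-hand side.
Derivatives of the ansatz:
  u_x = - A e^{- x}
Term by term:
  -u_x = A e^{- x}
  3·u·u_x = - 3 A^{2} e^{- 2 x}
So the left-hand side equals
  - 3 A^{2} e^{- 2 x} + A e^{- x}
This must equal f(x, y) identically; expanded, f = - e^{- x} - 3 e^{- 2 x}.
Matching coefficients of the independent functions:
  [e^{- 2 x}]:  - 3 A^{2} = -3
  [e^{- x}]:  A = -1
Solving: A = -1.
Check against the point condition:
  u(0, 0) = -1  ⟹  A = -1  ✓
Hence u(x, y) = - e^{- x}.

Answer: u(x, y) = - e^{- x}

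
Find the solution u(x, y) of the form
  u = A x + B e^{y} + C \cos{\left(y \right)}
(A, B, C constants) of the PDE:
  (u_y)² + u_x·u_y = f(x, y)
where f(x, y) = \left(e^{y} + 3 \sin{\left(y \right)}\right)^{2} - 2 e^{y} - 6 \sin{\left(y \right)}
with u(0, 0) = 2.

Substitute the ansatz u = A x + B e^{y} + C \cos{\left(y \right)} into the left-hand side.
Derivatives of the ansatz:
  u_y = B e^{y} - C \sin{\left(y \right)}
  u_x = A
Term by term:
  (u_y)² = B^{2} e^{2 y} - 2 B C e^{y} \sin{\left(y \right)} + C^{2} \sin^{2}{\left(y \right)}
  u_x·u_y = A B e^{y} - A C \sin{\left(y \right)}
So the left-hand side equals
  A B e^{y} - A C \sin{\left(y \right)} + B^{2} e^{2 y} - 2 B C e^{y} \sin{\left(y \right)} + C^{2} \sin^{2}{\left(y \right)}
This must equal f(x, y) identically; expanded, f = e^{2 y} + 6 e^{y} \sin{\left(y \right)} - 2 e^{y} + 9 \sin^{2}{\left(y \right)} - 6 \sin{\left(y \right)}.
Matching coefficients of the independent functions:
  [e^{y} \sin{\left(y \right)}]:  - 2 B C = 6
  [e^{y}]:  A B = -2
  [e^{2 y}]:  B^{2} = 1
  [\sin{\left(y \right)}]:  - A C = -6
  [\sin^{2}{\left(y \right)}]:  C^{2} = 9
These equations allow (A, B, C) = (-2, 1, -3) or (2, -1, 3).
Impose the point condition(s):
  u(0, 0) = 2  ⟹  B + C = 2
Only A = 2, B = -1, C = 3 satisfies everything.
Hence u(x, y) = 2 x - e^{y} + 3 \cos{\left(y \right)}.

Answer: u(x, y) = 2 x - e^{y} + 3 \cos{\left(y \right)}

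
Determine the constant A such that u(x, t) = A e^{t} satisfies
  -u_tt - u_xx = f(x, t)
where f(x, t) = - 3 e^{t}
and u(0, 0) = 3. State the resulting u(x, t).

Substitute the ansatz u = A e^{t} into the left-hand side.
Derivatives of the ansatz:
  u_tt = A e^{t}
  u_xx = 0
Term by term:
  -u_tt = - A e^{t}
  -u_xx = 0
So the left-hand side equals
  - A e^{t}
This must equal f(x, t) = - 3 e^{t} identically.
Matching coefficients of the independent functions:
  [e^{t}]:  - A = -3
Solving: A = 3.
Check against the point condition:
  u(0, 0) = 3  ⟹  A = 3  ✓
Hence u(x, t) = 3 e^{t}.

Answer: u(x, t) = 3 e^{t}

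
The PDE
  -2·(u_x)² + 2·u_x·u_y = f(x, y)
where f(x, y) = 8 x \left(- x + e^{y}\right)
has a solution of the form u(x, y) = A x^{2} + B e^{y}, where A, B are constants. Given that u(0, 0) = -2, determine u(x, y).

Answer: u(x, y) = - x^{2} - 2 e^{y}

Derivation:
Substitute the ansatz u = A x^{2} + B e^{y} into the left-hand side.
Derivatives of the ansatz:
  u_x = 2 A x
  u_y = B e^{y}
Term by term:
  -2·(u_x)² = - 8 A^{2} x^{2}
  2·u_x·u_y = 4 A B x e^{y}
So the left-hand side equals
  - 8 A^{2} x^{2} + 4 A B x e^{y}
This must equal f(x, y) identically; expanded, f = - 8 x^{2} + 8 x e^{y}.
Matching coefficients of the independent functions:
  [x^{2}]:  - 8 A^{2} = -8
  [x e^{y}]:  4 A B = 8
These equations allow (A, B) = (-1, -2) or (1, 2).
Impose the point condition(s):
  u(0, 0) = -2  ⟹  B = -2
Only A = -1, B = -2 satisfies everything.
Hence u(x, y) = - x^{2} - 2 e^{y}.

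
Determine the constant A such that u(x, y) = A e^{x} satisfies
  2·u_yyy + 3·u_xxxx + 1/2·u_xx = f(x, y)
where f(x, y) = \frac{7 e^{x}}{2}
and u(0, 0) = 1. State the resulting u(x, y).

Substitute the ansatz u = A e^{x} into the left-hand side.
Derivatives of the ansatz:
  u_yyy = 0
  u_xxxx = A e^{x}
  u_xx = A e^{x}
Term by term:
  2·u_yyy = 0
  3·u_xxxx = 3 A e^{x}
  1/2·u_xx = \frac{A e^{x}}{2}
So the left-hand side equals
  \frac{7 A e^{x}}{2}
This must equal f(x, y) = \frac{7 e^{x}}{2} identically.
Matching coefficients of the independent functions:
  [e^{x}]:  \frac{7 A}{2} = \frac{7}{2}
Solving: A = 1.
Check against the point condition:
  u(0, 0) = 1  ⟹  A = 1  ✓
Hence u(x, y) = e^{x}.

Answer: u(x, y) = e^{x}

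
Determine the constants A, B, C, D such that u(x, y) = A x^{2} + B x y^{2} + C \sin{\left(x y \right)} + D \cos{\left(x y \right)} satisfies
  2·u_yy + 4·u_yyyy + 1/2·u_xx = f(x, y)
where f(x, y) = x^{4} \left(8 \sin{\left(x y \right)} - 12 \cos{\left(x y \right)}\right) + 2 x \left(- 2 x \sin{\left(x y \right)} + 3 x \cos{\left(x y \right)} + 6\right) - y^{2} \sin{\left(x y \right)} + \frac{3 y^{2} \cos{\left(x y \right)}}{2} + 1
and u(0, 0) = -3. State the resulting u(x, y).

Substitute the ansatz u = A x^{2} + B x y^{2} + C \sin{\left(x y \right)} + D \cos{\left(x y \right)} into the left-hand side.
Derivatives of the ansatz:
  u_yy = 2 B x - C x^{2} \sin{\left(x y \right)} - D x^{2} \cos{\left(x y \right)}
  u_yyyy = C x^{4} \sin{\left(x y \right)} + D x^{4} \cos{\left(x y \right)}
  u_xx = 2 A - C y^{2} \sin{\left(x y \right)} - D y^{2} \cos{\left(x y \right)}
Term by term:
  2·u_yy = 4 B x - 2 C x^{2} \sin{\left(x y \right)} - 2 D x^{2} \cos{\left(x y \right)}
  4·u_yyyy = 4 C x^{4} \sin{\left(x y \right)} + 4 D x^{4} \cos{\left(x y \right)}
  1/2·u_xx = A - \frac{C y^{2} \sin{\left(x y \right)}}{2} - \frac{D y^{2} \cos{\left(x y \right)}}{2}
So the left-hand side equals
  A + 4 B x + 4 C x^{4} \sin{\left(x y \right)} - 2 C x^{2} \sin{\left(x y \right)} - \frac{C y^{2} \sin{\left(x y \right)}}{2} + 4 D x^{4} \cos{\left(x y \right)} - 2 D x^{2} \cos{\left(x y \right)} - \frac{D y^{2} \cos{\left(x y \right)}}{2}
This must equal f(x, y) identically; expanded, f = 8 x^{4} \sin{\left(x y \right)} - 12 x^{4} \cos{\left(x y \right)} - 4 x^{2} \sin{\left(x y \right)} + 6 x^{2} \cos{\left(x y \right)} + 12 x - y^{2} \sin{\left(x y \right)} + \frac{3 y^{2} \cos{\left(x y \right)}}{2} + 1.
Matching coefficients of the independent functions:
  [constant term]:  A = 1
  [x]:  4 B = 12
  [x^{2} \sin{\left(x y \right)}]:  - 2 C = -4
  [x^{2} \cos{\left(x y \right)}]:  - 2 D = 6
  [x^{4} \sin{\left(x y \right)}]:  4 C = 8
  [x^{4} \cos{\left(x y \right)}]:  4 D = -12
  [y^{2} \sin{\left(x y \right)}]:  - \frac{C}{2} = -1
  [y^{2} \cos{\left(x y \right)}]:  - \frac{D}{2} = \frac{3}{2}
Solving: A = 1, B = 3, C = 2, D = -3.
Check against the point condition:
  u(0, 0) = -3  ⟹  D = -3  ✓
Hence u(x, y) = x^{2} + 3 x y^{2} + 2 \sin{\left(x y \right)} - 3 \cos{\left(x y \right)}.

Answer: u(x, y) = x^{2} + 3 x y^{2} + 2 \sin{\left(x y \right)} - 3 \cos{\left(x y \right)}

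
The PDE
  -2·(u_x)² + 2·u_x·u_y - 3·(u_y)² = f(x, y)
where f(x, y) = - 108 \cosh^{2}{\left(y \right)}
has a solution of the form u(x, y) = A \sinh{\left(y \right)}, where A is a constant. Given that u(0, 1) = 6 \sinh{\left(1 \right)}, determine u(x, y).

Substitute the ansatz u = A \sinh{\left(y \right)} into the left-hand side.
Derivatives of the ansatz:
  u_x = 0
  u_y = A \cosh{\left(y \right)}
Term by term:
  -2·(u_x)² = 0
  2·u_x·u_y = 0
  -3·(u_y)² = - 3 A^{2} \cosh^{2}{\left(y \right)}
So the left-hand side equals
  - 3 A^{2} \cosh^{2}{\left(y \right)}
This must equal f(x, y) = - 108 \cosh^{2}{\left(y \right)} identically.
Matching coefficients of the independent functions:
  [\cosh^{2}{\left(y \right)}]:  - 3 A^{2} = -108
These equations allow (A) = (-6) or (6).
Impose the point condition(s):
  u(0, 1) = 6 \sinh{\left(1 \right)}  ⟹  A \sinh{\left(1 \right)} = 6 \sinh{\left(1 \right)}
Only A = 6 satisfies everything.
Hence u(x, y) = 6 \sinh{\left(y \right)}.

Answer: u(x, y) = 6 \sinh{\left(y \right)}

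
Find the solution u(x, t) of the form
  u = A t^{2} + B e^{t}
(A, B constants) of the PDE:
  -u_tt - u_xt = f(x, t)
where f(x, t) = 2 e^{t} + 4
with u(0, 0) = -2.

Substitute the ansatz u = A t^{2} + B e^{t} into the left-hand side.
Derivatives of the ansatz:
  u_tt = 2 A + B e^{t}
  u_xt = 0
Term by term:
  -u_tt = - 2 A - B e^{t}
  -u_xt = 0
So the left-hand side equals
  - 2 A - B e^{t}
This must equal f(x, t) = 2 e^{t} + 4 identically.
Matching coefficients of the independent functions:
  [constant term]:  - 2 A = 4
  [e^{t}]:  - B = 2
Solving: A = -2, B = -2.
Check against the point condition:
  u(0, 0) = -2  ⟹  B = -2  ✓
Hence u(x, t) = - 2 t^{2} - 2 e^{t}.

Answer: u(x, t) = - 2 t^{2} - 2 e^{t}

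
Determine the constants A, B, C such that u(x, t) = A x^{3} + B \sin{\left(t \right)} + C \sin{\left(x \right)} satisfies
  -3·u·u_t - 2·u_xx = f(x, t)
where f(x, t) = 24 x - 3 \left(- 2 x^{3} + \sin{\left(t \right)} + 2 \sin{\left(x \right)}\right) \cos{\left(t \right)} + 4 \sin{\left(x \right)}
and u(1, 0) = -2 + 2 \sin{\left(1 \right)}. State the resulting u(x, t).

Substitute the ansatz u = A x^{3} + B \sin{\left(t \right)} + C \sin{\left(x \right)} into the left-hand side.
Derivatives of the ansatz:
  u_t = B \cos{\left(t \right)}
  u_xx = 6 A x - C \sin{\left(x \right)}
Term by term:
  -3·u·u_t = - 3 A B x^{3} \cos{\left(t \right)} - 3 B^{2} \sin{\left(t \right)} \cos{\left(t \right)} - 3 B C \sin{\left(x \right)} \cos{\left(t \right)}
  -2·u_xx = - 12 A x + 2 C \sin{\left(x \right)}
So the left-hand side equals
  - 3 A B x^{3} \cos{\left(t \right)} - 12 A x - 3 B^{2} \sin{\left(t \right)} \cos{\left(t \right)} - 3 B C \sin{\left(x \right)} \cos{\left(t \right)} + 2 C \sin{\left(x \right)}
This must equal f(x, t) identically; expanded, f = 6 x^{3} \cos{\left(t \right)} + 24 x - 3 \sin{\left(t \right)} \cos{\left(t \right)} - 6 \sin{\left(x \right)} \cos{\left(t \right)} + 4 \sin{\left(x \right)}.
Matching coefficients of the independent functions:
  [x]:  - 12 A = 24
  [x^{3} \cos{\left(t \right)}]:  - 3 A B = 6
  [\sin{\left(t \right)} \cos{\left(t \right)}]:  - 3 B^{2} = -3
  [\sin{\left(x \right)} \cos{\left(t \right)}]:  - 3 B C = -6
  [\sin{\left(x \right)}]:  2 C = 4
Solving: A = -2, B = 1, C = 2.
Check against the point condition:
  u(1, 0) = -2 + 2 \sin{\left(1 \right)}  ⟹  A + C \sin{\left(1 \right)} = -2 + 2 \sin{\left(1 \right)}  ✓
Hence u(x, t) = - 2 x^{3} + \sin{\left(t \right)} + 2 \sin{\left(x \right)}.

Answer: u(x, t) = - 2 x^{3} + \sin{\left(t \right)} + 2 \sin{\left(x \right)}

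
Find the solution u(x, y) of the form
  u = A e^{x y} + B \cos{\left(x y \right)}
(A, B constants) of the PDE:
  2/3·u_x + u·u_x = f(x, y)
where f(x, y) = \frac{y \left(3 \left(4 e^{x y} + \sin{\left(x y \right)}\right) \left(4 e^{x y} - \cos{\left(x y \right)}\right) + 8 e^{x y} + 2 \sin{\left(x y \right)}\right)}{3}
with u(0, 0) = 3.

Substitute the ansatz u = A e^{x y} + B \cos{\left(x y \right)} into the left-hand side.
Derivatives of the ansatz:
  u_x = A y e^{x y} - B y \sin{\left(x y \right)}
Term by term:
  2/3·u_x = \frac{2 A y e^{x y}}{3} - \frac{2 B y \sin{\left(x y \right)}}{3}
  u·u_x = A^{2} y e^{2 x y} - A B y e^{x y} \sin{\left(x y \right)} + A B y e^{x y} \cos{\left(x y \right)} - B^{2} y \sin{\left(x y \right)} \cos{\left(x y \right)}
So the left-hand side equals
  A^{2} y e^{2 x y} - A B y e^{x y} \sin{\left(x y \right)} + A B y e^{x y} \cos{\left(x y \right)} + \frac{2 A y e^{x y}}{3} - B^{2} y \sin{\left(x y \right)} \cos{\left(x y \right)} - \frac{2 B y \sin{\left(x y \right)}}{3}
This must equal f(x, y) identically; expanded, f = 16 y e^{2 x y} + 4 y e^{x y} \sin{\left(x y \right)} - 4 y e^{x y} \cos{\left(x y \right)} + \frac{8 y e^{x y}}{3} - y \sin{\left(x y \right)} \cos{\left(x y \right)} + \frac{2 y \sin{\left(x y \right)}}{3}.
Matching coefficients of the independent functions:
  [y e^{x y}]:  \frac{2 A}{3} = \frac{8}{3}
  [y e^{2 x y}]:  A^{2} = 16
  [y \sin{\left(x y \right)}]:  - \frac{2 B}{3} = \frac{2}{3}
  [y e^{x y} \sin{\left(x y \right)}]:  - A B = 4
  [y e^{x y} \cos{\left(x y \right)}]:  A B = -4
  [y \sin{\left(x y \right)} \cos{\left(x y \right)}]:  - B^{2} = -1
Solving: A = 4, B = -1.
Check against the point condition:
  u(0, 0) = 3  ⟹  A + B = 3  ✓
Hence u(x, y) = 4 e^{x y} - \cos{\left(x y \right)}.

Answer: u(x, y) = 4 e^{x y} - \cos{\left(x y \right)}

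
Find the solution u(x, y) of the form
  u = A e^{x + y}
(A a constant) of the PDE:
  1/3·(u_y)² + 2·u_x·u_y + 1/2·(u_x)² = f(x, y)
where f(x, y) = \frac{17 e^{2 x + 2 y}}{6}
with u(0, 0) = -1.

Answer: u(x, y) = - e^{x + y}

Derivation:
Substitute the ansatz u = A e^{x + y} into the left-hand side.
Derivatives of the ansatz:
  u_y = A e^{x} e^{y}
  u_x = A e^{x} e^{y}
Term by term:
  1/3·(u_y)² = \frac{A^{2} e^{2 x} e^{2 y}}{3}
  2·u_x·u_y = 2 A^{2} e^{2 x} e^{2 y}
  1/2·(u_x)² = \frac{A^{2} e^{2 x} e^{2 y}}{2}
So the left-hand side equals
  \frac{17 A^{2} e^{2 x} e^{2 y}}{6}
This must equal f(x, y) identically; expanded, f = \frac{17 e^{2 x} e^{2 y}}{6}.
Matching coefficients of the independent functions:
  [e^{2 x} e^{2 y}]:  \frac{17 A^{2}}{6} = \frac{17}{6}
These equations allow (A) = (-1) or (1).
Impose the point condition(s):
  u(0, 0) = -1  ⟹  A = -1
Only A = -1 satisfies everything.
Hence u(x, y) = - e^{x + y}.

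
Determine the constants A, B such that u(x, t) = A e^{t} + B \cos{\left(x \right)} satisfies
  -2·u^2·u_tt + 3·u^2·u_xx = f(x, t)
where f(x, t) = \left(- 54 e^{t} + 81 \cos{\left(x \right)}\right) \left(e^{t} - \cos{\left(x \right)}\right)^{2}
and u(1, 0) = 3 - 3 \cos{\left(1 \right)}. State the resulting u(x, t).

Answer: u(x, t) = 3 e^{t} - 3 \cos{\left(x \right)}

Derivation:
Substitute the ansatz u = A e^{t} + B \cos{\left(x \right)} into the left-hand side.
Derivatives of the ansatz:
  u_tt = A e^{t}
  u_xx = - B \cos{\left(x \right)}
Term by term:
  -2·u^2·u_tt = - 2 A^{3} e^{3 t} - 4 A^{2} B e^{2 t} \cos{\left(x \right)} - 2 A B^{2} e^{t} \cos^{2}{\left(x \right)}
  3·u^2·u_xx = - 3 A^{2} B e^{2 t} \cos{\left(x \right)} - 6 A B^{2} e^{t} \cos^{2}{\left(x \right)} - 3 B^{3} \cos^{3}{\left(x \right)}
So the left-hand side equals
  - 2 A^{3} e^{3 t} - 7 A^{2} B e^{2 t} \cos{\left(x \right)} - 8 A B^{2} e^{t} \cos^{2}{\left(x \right)} - 3 B^{3} \cos^{3}{\left(x \right)}
This must equal f(x, t) identically; expanded, f = - 54 e^{3 t} + 189 e^{2 t} \cos{\left(x \right)} - 216 e^{t} \cos^{2}{\left(x \right)} + 81 \cos^{3}{\left(x \right)}.
Matching coefficients of the independent functions:
  [e^{t} \cos^{2}{\left(x \right)}]:  - 8 A B^{2} = -216
  [e^{2 t} \cos{\left(x \right)}]:  - 7 A^{2} B = 189
  [e^{3 t}]:  - 2 A^{3} = -54
  [\cos^{3}{\left(x \right)}]:  - 3 B^{3} = 81
Solving: A = 3, B = -3.
Check against the point condition:
  u(1, 0) = 3 - 3 \cos{\left(1 \right)}  ⟹  A + B \cos{\left(1 \right)} = 3 - 3 \cos{\left(1 \right)}  ✓
Hence u(x, t) = 3 e^{t} - 3 \cos{\left(x \right)}.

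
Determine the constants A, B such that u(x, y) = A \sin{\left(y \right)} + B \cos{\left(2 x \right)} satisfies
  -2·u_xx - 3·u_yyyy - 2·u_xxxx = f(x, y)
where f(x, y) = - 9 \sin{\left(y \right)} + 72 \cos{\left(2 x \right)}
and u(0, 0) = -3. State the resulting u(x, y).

Substitute the ansatz u = A \sin{\left(y \right)} + B \cos{\left(2 x \right)} into the left-hand side.
Derivatives of the ansatz:
  u_xx = - 4 B \cos{\left(2 x \right)}
  u_yyyy = A \sin{\left(y \right)}
  u_xxxx = 16 B \cos{\left(2 x \right)}
Term by term:
  -2·u_xx = 8 B \cos{\left(2 x \right)}
  -3·u_yyyy = - 3 A \sin{\left(y \right)}
  -2·u_xxxx = - 32 B \cos{\left(2 x \right)}
So the left-hand side equals
  - 3 A \sin{\left(y \right)} - 24 B \cos{\left(2 x \right)}
This must equal f(x, y) = - 9 \sin{\left(y \right)} + 72 \cos{\left(2 x \right)} identically.
Matching coefficients of the independent functions:
  [\sin{\left(y \right)}]:  - 3 A = -9
  [\cos{\left(2 x \right)}]:  - 24 B = 72
Solving: A = 3, B = -3.
Check against the point condition:
  u(0, 0) = -3  ⟹  B = -3  ✓
Hence u(x, y) = 3 \sin{\left(y \right)} - 3 \cos{\left(2 x \right)}.

Answer: u(x, y) = 3 \sin{\left(y \right)} - 3 \cos{\left(2 x \right)}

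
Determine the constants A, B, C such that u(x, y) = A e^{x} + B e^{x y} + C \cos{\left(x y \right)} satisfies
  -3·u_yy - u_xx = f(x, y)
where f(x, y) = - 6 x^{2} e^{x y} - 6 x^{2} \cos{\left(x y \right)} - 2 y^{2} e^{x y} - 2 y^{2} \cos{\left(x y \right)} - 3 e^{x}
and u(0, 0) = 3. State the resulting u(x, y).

Substitute the ansatz u = A e^{x} + B e^{x y} + C \cos{\left(x y \right)} into the left-hand side.
Derivatives of the ansatz:
  u_yy = B x^{2} e^{x y} - C x^{2} \cos{\left(x y \right)}
  u_xx = A e^{x} + B y^{2} e^{x y} - C y^{2} \cos{\left(x y \right)}
Term by term:
  -3·u_yy = - 3 B x^{2} e^{x y} + 3 C x^{2} \cos{\left(x y \right)}
  -u_xx = - A e^{x} - B y^{2} e^{x y} + C y^{2} \cos{\left(x y \right)}
So the left-hand side equals
  - A e^{x} - 3 B x^{2} e^{x y} - B y^{2} e^{x y} + 3 C x^{2} \cos{\left(x y \right)} + C y^{2} \cos{\left(x y \right)}
This must equal f(x, y) = - 6 x^{2} e^{x y} - 6 x^{2} \cos{\left(x y \right)} - 2 y^{2} e^{x y} - 2 y^{2} \cos{\left(x y \right)} - 3 e^{x} identically.
Matching coefficients of the independent functions:
  [x^{2} e^{x y}]:  - 3 B = -6
  [x^{2} \cos{\left(x y \right)}]:  3 C = -6
  [y^{2} e^{x y}]:  - B = -2
  [y^{2} \cos{\left(x y \right)}]:  C = -2
  [e^{x}]:  - A = -3
Solving: A = 3, B = 2, C = -2.
Check against the point condition:
  u(0, 0) = 3  ⟹  A + B + C = 3  ✓
Hence u(x, y) = 3 e^{x} + 2 e^{x y} - 2 \cos{\left(x y \right)}.

Answer: u(x, y) = 3 e^{x} + 2 e^{x y} - 2 \cos{\left(x y \right)}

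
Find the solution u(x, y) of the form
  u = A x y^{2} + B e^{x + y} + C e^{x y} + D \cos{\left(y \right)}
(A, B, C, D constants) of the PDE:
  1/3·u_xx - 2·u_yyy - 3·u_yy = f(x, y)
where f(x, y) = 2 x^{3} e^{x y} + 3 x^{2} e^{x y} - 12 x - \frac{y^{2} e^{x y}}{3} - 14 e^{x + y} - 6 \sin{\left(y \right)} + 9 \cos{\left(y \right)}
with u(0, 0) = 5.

Answer: u(x, y) = 2 x y^{2} - e^{x y} + 3 e^{x + y} + 3 \cos{\left(y \right)}

Derivation:
Substitute the ansatz u = A x y^{2} + B e^{x + y} + C e^{x y} + D \cos{\left(y \right)} into the left-hand side.
Derivatives of the ansatz:
  u_xx = B e^{x} e^{y} + C y^{2} e^{x y}
  u_yyy = B e^{x} e^{y} + C x^{3} e^{x y} + D \sin{\left(y \right)}
  u_yy = 2 A x + B e^{x} e^{y} + C x^{2} e^{x y} - D \cos{\left(y \right)}
Term by term:
  1/3·u_xx = \frac{B e^{x} e^{y}}{3} + \frac{C y^{2} e^{x y}}{3}
  -2·u_yyy = - 2 B e^{x} e^{y} - 2 C x^{3} e^{x y} - 2 D \sin{\left(y \right)}
  -3·u_yy = - 6 A x - 3 B e^{x} e^{y} - 3 C x^{2} e^{x y} + 3 D \cos{\left(y \right)}
So the left-hand side equals
  - 6 A x - \frac{14 B e^{x} e^{y}}{3} - 2 C x^{3} e^{x y} - 3 C x^{2} e^{x y} + \frac{C y^{2} e^{x y}}{3} - 2 D \sin{\left(y \right)} + 3 D \cos{\left(y \right)}
This must equal f(x, y) identically; expanded, f = 2 x^{3} e^{x y} + 3 x^{2} e^{x y} - 12 x - \frac{y^{2} e^{x y}}{3} - 14 e^{x} e^{y} - 6 \sin{\left(y \right)} + 9 \cos{\left(y \right)}.
Matching coefficients of the independent functions:
  [x]:  - 6 A = -12
  [x^{2} e^{x y}]:  - 3 C = 3
  [x^{3} e^{x y}]:  - 2 C = 2
  [y^{2} e^{x y}]:  \frac{C}{3} = - \frac{1}{3}
  [e^{x} e^{y}]:  - \frac{14 B}{3} = -14
  [\sin{\left(y \right)}]:  - 2 D = -6
  [\cos{\left(y \right)}]:  3 D = 9
Solving: A = 2, B = 3, C = -1, D = 3.
Check against the point condition:
  u(0, 0) = 5  ⟹  B + C + D = 5  ✓
Hence u(x, y) = 2 x y^{2} - e^{x y} + 3 e^{x + y} + 3 \cos{\left(y \right)}.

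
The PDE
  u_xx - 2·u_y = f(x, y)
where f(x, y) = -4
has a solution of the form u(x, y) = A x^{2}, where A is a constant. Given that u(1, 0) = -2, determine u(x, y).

Substitute the ansatz u = A x^{2} into the left-hand side.
Derivatives of the ansatz:
  u_xx = 2 A
  u_y = 0
Term by term:
  u_xx = 2 A
  -2·u_y = 0
So the left-hand side equals
  2 A
This must equal f(x, y) = -4 identically.
Matching coefficients of the independent functions:
  [constant term]:  2 A = -4
Solving: A = -2.
Check against the point condition:
  u(1, 0) = -2  ⟹  A = -2  ✓
Hence u(x, y) = - 2 x^{2}.

Answer: u(x, y) = - 2 x^{2}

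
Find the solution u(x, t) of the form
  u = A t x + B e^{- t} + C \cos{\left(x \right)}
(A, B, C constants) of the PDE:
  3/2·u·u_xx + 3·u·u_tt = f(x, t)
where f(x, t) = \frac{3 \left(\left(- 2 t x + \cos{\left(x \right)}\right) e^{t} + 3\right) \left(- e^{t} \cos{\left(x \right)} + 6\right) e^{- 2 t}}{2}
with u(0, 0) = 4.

Substitute the ansatz u = A t x + B e^{- t} + C \cos{\left(x \right)} into the left-hand side.
Derivatives of the ansatz:
  u_xx = - C \cos{\left(x \right)}
  u_tt = B e^{- t}
Term by term:
  3/2·u·u_xx = - \frac{3 A C t x \cos{\left(x \right)}}{2} - \frac{3 B C e^{- t} \cos{\left(x \right)}}{2} - \frac{3 C^{2} \cos^{2}{\left(x \right)}}{2}
  3·u·u_tt = 3 A B t x e^{- t} + 3 B^{2} e^{- 2 t} + 3 B C e^{- t} \cos{\left(x \right)}
So the left-hand side equals
  3 A B t x e^{- t} - \frac{3 A C t x \cos{\left(x \right)}}{2} + 3 B^{2} e^{- 2 t} + \frac{3 B C e^{- t} \cos{\left(x \right)}}{2} - \frac{3 C^{2} \cos^{2}{\left(x \right)}}{2}
This must equal f(x, t) identically; expanded, f = 3 t x \cos{\left(x \right)} - 18 t x e^{- t} - \frac{3 \cos^{2}{\left(x \right)}}{2} + \frac{9 e^{- t} \cos{\left(x \right)}}{2} + 27 e^{- 2 t}.
Matching coefficients of the independent functions:
  [e^{- t} \cos{\left(x \right)}]:  \frac{3 B C}{2} = \frac{9}{2}
  [t x e^{- t}]:  3 A B = -18
  [t x \cos{\left(x \right)}]:  - \frac{3 A C}{2} = 3
  [e^{- 2 t}]:  3 B^{2} = 27
  [\cos^{2}{\left(x \right)}]:  - \frac{3 C^{2}}{2} = - \frac{3}{2}
These equations allow (A, B, C) = (-2, 3, 1) or (2, -3, -1).
Impose the point condition(s):
  u(0, 0) = 4  ⟹  B + C = 4
Only A = -2, B = 3, C = 1 satisfies everything.
Hence u(x, t) = - 2 t x + \cos{\left(x \right)} + 3 e^{- t}.

Answer: u(x, t) = - 2 t x + \cos{\left(x \right)} + 3 e^{- t}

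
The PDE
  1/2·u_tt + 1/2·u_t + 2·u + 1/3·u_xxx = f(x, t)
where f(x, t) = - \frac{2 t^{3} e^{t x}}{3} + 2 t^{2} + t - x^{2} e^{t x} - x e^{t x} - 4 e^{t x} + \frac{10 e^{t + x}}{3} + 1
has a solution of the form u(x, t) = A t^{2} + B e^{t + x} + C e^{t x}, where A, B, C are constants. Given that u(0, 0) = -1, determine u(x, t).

Substitute the ansatz u = A t^{2} + B e^{t + x} + C e^{t x} into the left-hand side.
Derivatives of the ansatz:
  u_tt = 2 A + B e^{t} e^{x} + C x^{2} e^{t x}
  u_t = 2 A t + B e^{t} e^{x} + C x e^{t x}
  u_xxx = B e^{t} e^{x} + C t^{3} e^{t x}
Term by term:
  1/2·u_tt = A + \frac{B e^{t} e^{x}}{2} + \frac{C x^{2} e^{t x}}{2}
  1/2·u_t = A t + \frac{B e^{t} e^{x}}{2} + \frac{C x e^{t x}}{2}
  2·u = 2 A t^{2} + 2 B e^{t} e^{x} + 2 C e^{t x}
  1/3·u_xxx = \frac{B e^{t} e^{x}}{3} + \frac{C t^{3} e^{t x}}{3}
So the left-hand side equals
  2 A t^{2} + A t + A + \frac{10 B e^{t} e^{x}}{3} + \frac{C t^{3} e^{t x}}{3} + \frac{C x^{2} e^{t x}}{2} + \frac{C x e^{t x}}{2} + 2 C e^{t x}
This must equal f(x, t) identically; expanded, f = - \frac{2 t^{3} e^{t x}}{3} + 2 t^{2} + t - x^{2} e^{t x} - x e^{t x} + \frac{10 e^{t} e^{x}}{3} - 4 e^{t x} + 1.
Matching coefficients of the independent functions:
  [constant term, t]:  A = 1
  [t^{2}]:  2 A = 2
  [t^{3} e^{t x}]:  \frac{C}{3} = - \frac{2}{3}
  [x e^{t x}, x^{2} e^{t x}]:  \frac{C}{2} = -1
  [e^{t} e^{x}]:  \frac{10 B}{3} = \frac{10}{3}
  [e^{t x}]:  2 C = -4
Solving: A = 1, B = 1, C = -2.
Check against the point condition:
  u(0, 0) = -1  ⟹  B + C = -1  ✓
Hence u(x, t) = t^{2} - 2 e^{t x} + e^{t + x}.

Answer: u(x, t) = t^{2} - 2 e^{t x} + e^{t + x}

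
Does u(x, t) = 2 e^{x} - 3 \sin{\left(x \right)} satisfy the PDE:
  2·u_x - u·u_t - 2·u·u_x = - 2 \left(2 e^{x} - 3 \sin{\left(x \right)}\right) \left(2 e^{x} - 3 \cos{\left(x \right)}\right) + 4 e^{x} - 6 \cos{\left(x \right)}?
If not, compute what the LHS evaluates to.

Evaluate each term of the left-hand side for u = 2 e^{x} - 3 \sin{\left(x \right)}.
Derivatives:
  u_x = 2 e^{x} - 3 \cos{\left(x \right)}
  u_t = 0
Terms:
  2·u_x = 4 e^{x} - 6 \cos{\left(x \right)}
  -u·u_t = 0
  -2·u·u_x = - 2 \left(2 e^{x} - 3 \sin{\left(x \right)}\right) \left(2 e^{x} - 3 \cos{\left(x \right)}\right)
Sum: LHS = - 2 \left(2 e^{x} - 3 \sin{\left(x \right)}\right) \left(2 e^{x} - 3 \cos{\left(x \right)}\right) + 4 e^{x} - 6 \cos{\left(x \right)}
This is exactly the given right-hand side, so u is a solution.

Answer: Yes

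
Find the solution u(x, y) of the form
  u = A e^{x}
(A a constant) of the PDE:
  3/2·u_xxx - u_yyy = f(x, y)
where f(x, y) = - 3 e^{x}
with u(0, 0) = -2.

Substitute the ansatz u = A e^{x} into the left-hand side.
Derivatives of the ansatz:
  u_xxx = A e^{x}
  u_yyy = 0
Term by term:
  3/2·u_xxx = \frac{3 A e^{x}}{2}
  -u_yyy = 0
So the left-hand side equals
  \frac{3 A e^{x}}{2}
This must equal f(x, y) = - 3 e^{x} identically.
Matching coefficients of the independent functions:
  [e^{x}]:  \frac{3 A}{2} = -3
Solving: A = -2.
Check against the point condition:
  u(0, 0) = -2  ⟹  A = -2  ✓
Hence u(x, y) = - 2 e^{x}.

Answer: u(x, y) = - 2 e^{x}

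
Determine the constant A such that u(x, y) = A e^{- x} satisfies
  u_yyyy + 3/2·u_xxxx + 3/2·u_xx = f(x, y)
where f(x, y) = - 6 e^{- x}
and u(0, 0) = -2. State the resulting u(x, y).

Substitute the ansatz u = A e^{- x} into the left-hand side.
Derivatives of the ansatz:
  u_yyyy = 0
  u_xxxx = A e^{- x}
  u_xx = A e^{- x}
Term by term:
  u_yyyy = 0
  3/2·u_xxxx = \frac{3 A e^{- x}}{2}
  3/2·u_xx = \frac{3 A e^{- x}}{2}
So the left-hand side equals
  3 A e^{- x}
This must equal f(x, y) = - 6 e^{- x} identically.
Matching coefficients of the independent functions:
  [e^{- x}]:  3 A = -6
Solving: A = -2.
Check against the point condition:
  u(0, 0) = -2  ⟹  A = -2  ✓
Hence u(x, y) = - 2 e^{- x}.

Answer: u(x, y) = - 2 e^{- x}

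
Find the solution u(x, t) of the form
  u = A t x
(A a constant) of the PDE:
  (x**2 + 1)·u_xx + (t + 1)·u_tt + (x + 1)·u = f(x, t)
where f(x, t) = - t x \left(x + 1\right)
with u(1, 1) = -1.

Answer: u(x, t) = - t x

Derivation:
Substitute the ansatz u = A t x into the left-hand side.
Derivatives of the ansatz:
  u_xx = 0
  u_tt = 0
Term by term:
  (x**2 + 1)·u_xx = 0
  (t + 1)·u_tt = 0
  (x + 1)·u = A t x^{2} + A t x
So the left-hand side equals
  A t x^{2} + A t x
This must equal f(x, t) identically; expanded, f = - t x^{2} - t x.
Matching coefficients of the independent functions:
  [t x, t x^{2}]:  A = -1
Solving: A = -1.
Check against the point condition:
  u(1, 1) = -1  ⟹  A = -1  ✓
Hence u(x, t) = - t x.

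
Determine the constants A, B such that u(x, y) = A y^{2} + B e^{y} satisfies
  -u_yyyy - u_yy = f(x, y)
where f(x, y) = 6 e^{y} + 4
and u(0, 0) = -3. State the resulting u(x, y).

Substitute the ansatz u = A y^{2} + B e^{y} into the left-hand side.
Derivatives of the ansatz:
  u_yyyy = B e^{y}
  u_yy = 2 A + B e^{y}
Term by term:
  -u_yyyy = - B e^{y}
  -u_yy = - 2 A - B e^{y}
So the left-hand side equals
  - 2 A - 2 B e^{y}
This must equal f(x, y) = 6 e^{y} + 4 identically.
Matching coefficients of the independent functions:
  [constant term]:  - 2 A = 4
  [e^{y}]:  - 2 B = 6
Solving: A = -2, B = -3.
Check against the point condition:
  u(0, 0) = -3  ⟹  B = -3  ✓
Hence u(x, y) = - 2 y^{2} - 3 e^{y}.

Answer: u(x, y) = - 2 y^{2} - 3 e^{y}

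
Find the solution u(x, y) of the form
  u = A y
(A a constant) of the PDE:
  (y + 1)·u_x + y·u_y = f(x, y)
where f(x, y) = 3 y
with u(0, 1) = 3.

Substitute the ansatz u = A y into the left-hand side.
Derivatives of the ansatz:
  u_x = 0
  u_y = A
Term by term:
  (y + 1)·u_x = 0
  y·u_y = A y
So the left-hand side equals
  A y
This must equal f(x, y) = 3 y identically.
Matching coefficients of the independent functions:
  [y]:  A = 3
Solving: A = 3.
Check against the point condition:
  u(0, 1) = 3  ⟹  A = 3  ✓
Hence u(x, y) = 3 y.

Answer: u(x, y) = 3 y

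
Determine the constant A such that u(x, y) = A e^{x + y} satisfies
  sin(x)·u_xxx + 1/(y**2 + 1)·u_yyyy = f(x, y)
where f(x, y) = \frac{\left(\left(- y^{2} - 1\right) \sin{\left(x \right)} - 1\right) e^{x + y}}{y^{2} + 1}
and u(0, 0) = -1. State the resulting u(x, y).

Substitute the ansatz u = A e^{x + y} into the left-hand side.
Derivatives of the ansatz:
  u_xxx = A e^{x} e^{y}
  u_yyyy = A e^{x} e^{y}
Term by term:
  sin(x)·u_xxx = A e^{x} e^{y} \sin{\left(x \right)}
  1/(y**2 + 1)·u_yyyy = \frac{A e^{x} e^{y}}{y^{2} + 1}
So the left-hand side equals
  A e^{x} e^{y} \sin{\left(x \right)} + \frac{A e^{x} e^{y}}{y^{2} + 1}
This must equal f(x, y) identically; expanded, f = - e^{x} e^{y} \sin{\left(x \right)} - \frac{e^{x} e^{y}}{y^{2} + 1}.
Matching coefficients of the independent functions:
  [\frac{e^{x} e^{y}}{y^{2} + 1}, e^{x} e^{y} \sin{\left(x \right)}]:  A = -1
Solving: A = -1.
Check against the point condition:
  u(0, 0) = -1  ⟹  A = -1  ✓
Hence u(x, y) = - e^{x + y}.

Answer: u(x, y) = - e^{x + y}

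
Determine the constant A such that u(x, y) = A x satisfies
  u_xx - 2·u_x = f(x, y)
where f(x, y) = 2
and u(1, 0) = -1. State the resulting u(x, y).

Substitute the ansatz u = A x into the left-hand side.
Derivatives of the ansatz:
  u_xx = 0
  u_x = A
Term by term:
  u_xx = 0
  -2·u_x = - 2 A
So the left-hand side equals
  - 2 A
This must equal f(x, y) = 2 identically.
Matching coefficients of the independent functions:
  [constant term]:  - 2 A = 2
Solving: A = -1.
Check against the point condition:
  u(1, 0) = -1  ⟹  A = -1  ✓
Hence u(x, y) = - x.

Answer: u(x, y) = - x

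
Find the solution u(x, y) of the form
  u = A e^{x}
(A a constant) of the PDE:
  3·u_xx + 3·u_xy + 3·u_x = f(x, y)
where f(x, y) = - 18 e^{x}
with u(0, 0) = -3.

Substitute the ansatz u = A e^{x} into the left-hand side.
Derivatives of the ansatz:
  u_xx = A e^{x}
  u_xy = 0
  u_x = A e^{x}
Term by term:
  3·u_xx = 3 A e^{x}
  3·u_xy = 0
  3·u_x = 3 A e^{x}
So the left-hand side equals
  6 A e^{x}
This must equal f(x, y) = - 18 e^{x} identically.
Matching coefficients of the independent functions:
  [e^{x}]:  6 A = -18
Solving: A = -3.
Check against the point condition:
  u(0, 0) = -3  ⟹  A = -3  ✓
Hence u(x, y) = - 3 e^{x}.

Answer: u(x, y) = - 3 e^{x}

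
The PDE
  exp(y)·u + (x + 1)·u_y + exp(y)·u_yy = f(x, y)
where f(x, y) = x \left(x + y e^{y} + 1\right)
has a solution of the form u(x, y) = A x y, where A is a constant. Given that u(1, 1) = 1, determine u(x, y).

Substitute the ansatz u = A x y into the left-hand side.
Derivatives of the ansatz:
  u_y = A x
  u_yy = 0
Term by term:
  exp(y)·u = A x y e^{y}
  (x + 1)·u_y = A x^{2} + A x
  exp(y)·u_yy = 0
So the left-hand side equals
  A x^{2} + A x y e^{y} + A x
This must equal f(x, y) identically; expanded, f = x^{2} + x y e^{y} + x.
Matching coefficients of the independent functions:
  [x, x^{2}, x y e^{y}]:  A = 1
Solving: A = 1.
Check against the point condition:
  u(1, 1) = 1  ⟹  A = 1  ✓
Hence u(x, y) = x y.

Answer: u(x, y) = x y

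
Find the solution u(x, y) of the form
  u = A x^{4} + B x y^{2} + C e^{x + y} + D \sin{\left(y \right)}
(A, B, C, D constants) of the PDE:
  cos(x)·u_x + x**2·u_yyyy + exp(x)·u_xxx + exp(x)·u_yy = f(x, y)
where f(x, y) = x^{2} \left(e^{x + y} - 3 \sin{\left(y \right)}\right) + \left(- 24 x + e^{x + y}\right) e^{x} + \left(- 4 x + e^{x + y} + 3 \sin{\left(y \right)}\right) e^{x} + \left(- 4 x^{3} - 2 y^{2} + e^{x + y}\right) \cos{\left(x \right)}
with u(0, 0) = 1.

Substitute the ansatz u = A x^{4} + B x y^{2} + C e^{x + y} + D \sin{\left(y \right)} into the left-hand side.
Derivatives of the ansatz:
  u_x = 4 A x^{3} + B y^{2} + C e^{x} e^{y}
  u_yyyy = C e^{x} e^{y} + D \sin{\left(y \right)}
  u_xxx = 24 A x + C e^{x} e^{y}
  u_yy = 2 B x + C e^{x} e^{y} - D \sin{\left(y \right)}
Term by term:
  cos(x)·u_x = 4 A x^{3} \cos{\left(x \right)} + B y^{2} \cos{\left(x \right)} + C e^{x} e^{y} \cos{\left(x \right)}
  x**2·u_yyyy = C x^{2} e^{x} e^{y} + D x^{2} \sin{\left(y \right)}
  exp(x)·u_xxx = 24 A x e^{x} + C e^{2 x} e^{y}
  exp(x)·u_yy = 2 B x e^{x} + C e^{2 x} e^{y} - D e^{x} \sin{\left(y \right)}
So the left-hand side equals
  4 A x^{3} \cos{\left(x \right)} + 24 A x e^{x} + 2 B x e^{x} + B y^{2} \cos{\left(x \right)} + C x^{2} e^{x} e^{y} + 2 C e^{2 x} e^{y} + C e^{x} e^{y} \cos{\left(x \right)} + D x^{2} \sin{\left(y \right)} - D e^{x} \sin{\left(y \right)}
This must equal f(x, y) identically; expanded, f = - 4 x^{3} \cos{\left(x \right)} + x^{2} e^{x} e^{y} - 3 x^{2} \sin{\left(y \right)} - 28 x e^{x} - 2 y^{2} \cos{\left(x \right)} + 2 e^{2 x} e^{y} + e^{x} e^{y} \cos{\left(x \right)} + 3 e^{x} \sin{\left(y \right)}.
Matching coefficients of the independent functions:
  [x e^{x}]:  24 A + 2 B = -28
  [x^{2} \sin{\left(y \right)}]:  D = -3
  [x^{3} \cos{\left(x \right)}]:  4 A = -4
  [y^{2} \cos{\left(x \right)}]:  B = -2
  [e^{x} \sin{\left(y \right)}]:  - D = 3
  [e^{2 x} e^{y}]:  2 C = 2
  [x^{2} e^{x} e^{y}, e^{x} e^{y} \cos{\left(x \right)}]:  C = 1
Solving: A = -1, B = -2, C = 1, D = -3.
Check against the point condition:
  u(0, 0) = 1  ⟹  C = 1  ✓
Hence u(x, y) = - x^{4} - 2 x y^{2} + e^{x + y} - 3 \sin{\left(y \right)}.

Answer: u(x, y) = - x^{4} - 2 x y^{2} + e^{x + y} - 3 \sin{\left(y \right)}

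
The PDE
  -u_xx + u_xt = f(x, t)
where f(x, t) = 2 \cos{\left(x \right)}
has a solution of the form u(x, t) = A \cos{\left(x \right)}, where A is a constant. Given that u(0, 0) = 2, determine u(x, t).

Substitute the ansatz u = A \cos{\left(x \right)} into the left-hand side.
Derivatives of the ansatz:
  u_xx = - A \cos{\left(x \right)}
  u_xt = 0
Term by term:
  -u_xx = A \cos{\left(x \right)}
  u_xt = 0
So the left-hand side equals
  A \cos{\left(x \right)}
This must equal f(x, t) = 2 \cos{\left(x \right)} identically.
Matching coefficients of the independent functions:
  [\cos{\left(x \right)}]:  A = 2
Solving: A = 2.
Check against the point condition:
  u(0, 0) = 2  ⟹  A = 2  ✓
Hence u(x, t) = 2 \cos{\left(x \right)}.

Answer: u(x, t) = 2 \cos{\left(x \right)}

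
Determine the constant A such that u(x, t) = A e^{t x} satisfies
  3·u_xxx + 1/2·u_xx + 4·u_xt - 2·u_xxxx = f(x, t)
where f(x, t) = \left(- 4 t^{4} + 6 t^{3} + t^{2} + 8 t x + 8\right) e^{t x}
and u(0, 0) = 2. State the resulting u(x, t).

Substitute the ansatz u = A e^{t x} into the left-hand side.
Derivatives of the ansatz:
  u_xxx = A t^{3} e^{t x}
  u_xx = A t^{2} e^{t x}
  u_xt = A t x e^{t x} + A e^{t x}
  u_xxxx = A t^{4} e^{t x}
Term by term:
  3·u_xxx = 3 A t^{3} e^{t x}
  1/2·u_xx = \frac{A t^{2} e^{t x}}{2}
  4·u_xt = 4 A t x e^{t x} + 4 A e^{t x}
  -2·u_xxxx = - 2 A t^{4} e^{t x}
So the left-hand side equals
  - 2 A t^{4} e^{t x} + 3 A t^{3} e^{t x} + \frac{A t^{2} e^{t x}}{2} + 4 A t x e^{t x} + 4 A e^{t x}
This must equal f(x, t) identically; expanded, f = - 4 t^{4} e^{t x} + 6 t^{3} e^{t x} + t^{2} e^{t x} + 8 t x e^{t x} + 8 e^{t x}.
Matching coefficients of the independent functions:
  [t^{2} e^{t x}]:  \frac{A}{2} = 1
  [t^{3} e^{t x}]:  3 A = 6
  [t^{4} e^{t x}]:  - 2 A = -4
  [t x e^{t x}, e^{t x}]:  4 A = 8
Solving: A = 2.
Check against the point condition:
  u(0, 0) = 2  ⟹  A = 2  ✓
Hence u(x, t) = 2 e^{t x}.

Answer: u(x, t) = 2 e^{t x}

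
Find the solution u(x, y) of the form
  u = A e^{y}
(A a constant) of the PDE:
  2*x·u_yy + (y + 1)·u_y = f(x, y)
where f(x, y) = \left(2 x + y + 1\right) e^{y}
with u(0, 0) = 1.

Substitute the ansatz u = A e^{y} into the left-hand side.
Derivatives of the ansatz:
  u_yy = A e^{y}
  u_y = A e^{y}
Term by term:
  2*x·u_yy = 2 A x e^{y}
  (y + 1)·u_y = A y e^{y} + A e^{y}
So the left-hand side equals
  2 A x e^{y} + A y e^{y} + A e^{y}
This must equal f(x, y) identically; expanded, f = 2 x e^{y} + y e^{y} + e^{y}.
Matching coefficients of the independent functions:
  [x e^{y}]:  2 A = 2
  [y e^{y}, e^{y}]:  A = 1
Solving: A = 1.
Check against the point condition:
  u(0, 0) = 1  ⟹  A = 1  ✓
Hence u(x, y) = e^{y}.

Answer: u(x, y) = e^{y}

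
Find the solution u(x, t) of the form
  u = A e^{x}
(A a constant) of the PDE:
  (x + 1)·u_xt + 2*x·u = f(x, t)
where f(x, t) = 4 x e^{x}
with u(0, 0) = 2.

Substitute the ansatz u = A e^{x} into the left-hand side.
Derivatives of the ansatz:
  u_xt = 0
Term by term:
  (x + 1)·u_xt = 0
  2*x·u = 2 A x e^{x}
So the left-hand side equals
  2 A x e^{x}
This must equal f(x, t) = 4 x e^{x} identically.
Matching coefficients of the independent functions:
  [x e^{x}]:  2 A = 4
Solving: A = 2.
Check against the point condition:
  u(0, 0) = 2  ⟹  A = 2  ✓
Hence u(x, t) = 2 e^{x}.

Answer: u(x, t) = 2 e^{x}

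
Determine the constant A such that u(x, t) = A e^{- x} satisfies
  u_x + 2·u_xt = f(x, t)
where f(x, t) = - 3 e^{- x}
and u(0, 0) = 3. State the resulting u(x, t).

Answer: u(x, t) = 3 e^{- x}

Derivation:
Substitute the ansatz u = A e^{- x} into the left-hand side.
Derivatives of the ansatz:
  u_x = - A e^{- x}
  u_xt = 0
Term by term:
  u_x = - A e^{- x}
  2·u_xt = 0
So the left-hand side equals
  - A e^{- x}
This must equal f(x, t) = - 3 e^{- x} identically.
Matching coefficients of the independent functions:
  [e^{- x}]:  - A = -3
Solving: A = 3.
Check against the point condition:
  u(0, 0) = 3  ⟹  A = 3  ✓
Hence u(x, t) = 3 e^{- x}.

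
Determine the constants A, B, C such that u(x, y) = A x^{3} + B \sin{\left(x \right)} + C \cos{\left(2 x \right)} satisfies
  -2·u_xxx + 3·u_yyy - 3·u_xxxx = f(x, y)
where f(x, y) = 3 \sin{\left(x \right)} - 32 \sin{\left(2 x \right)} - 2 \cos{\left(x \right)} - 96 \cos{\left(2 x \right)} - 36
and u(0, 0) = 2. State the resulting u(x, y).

Substitute the ansatz u = A x^{3} + B \sin{\left(x \right)} + C \cos{\left(2 x \right)} into the left-hand side.
Derivatives of the ansatz:
  u_xxx = 6 A - B \cos{\left(x \right)} + 8 C \sin{\left(2 x \right)}
  u_yyy = 0
  u_xxxx = B \sin{\left(x \right)} + 16 C \cos{\left(2 x \right)}
Term by term:
  -2·u_xxx = - 12 A + 2 B \cos{\left(x \right)} - 16 C \sin{\left(2 x \right)}
  3·u_yyy = 0
  -3·u_xxxx = - 3 B \sin{\left(x \right)} - 48 C \cos{\left(2 x \right)}
So the left-hand side equals
  - 12 A - 3 B \sin{\left(x \right)} + 2 B \cos{\left(x \right)} - 16 C \sin{\left(2 x \right)} - 48 C \cos{\left(2 x \right)}
This must equal f(x, y) = 3 \sin{\left(x \right)} - 32 \sin{\left(2 x \right)} - 2 \cos{\left(x \right)} - 96 \cos{\left(2 x \right)} - 36 identically.
Matching coefficients of the independent functions:
  [constant term]:  - 12 A = -36
  [\sin{\left(x \right)}]:  - 3 B = 3
  [\sin{\left(2 x \right)}]:  - 16 C = -32
  [\cos{\left(x \right)}]:  2 B = -2
  [\cos{\left(2 x \right)}]:  - 48 C = -96
Solving: A = 3, B = -1, C = 2.
Check against the point condition:
  u(0, 0) = 2  ⟹  C = 2  ✓
Hence u(x, y) = 3 x^{3} - \sin{\left(x \right)} + 2 \cos{\left(2 x \right)}.

Answer: u(x, y) = 3 x^{3} - \sin{\left(x \right)} + 2 \cos{\left(2 x \right)}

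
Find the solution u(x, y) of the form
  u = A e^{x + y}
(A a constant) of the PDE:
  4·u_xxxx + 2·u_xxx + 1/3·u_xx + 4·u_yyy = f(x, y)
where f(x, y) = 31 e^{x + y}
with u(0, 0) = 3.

Substitute the ansatz u = A e^{x + y} into the left-hand side.
Derivatives of the ansatz:
  u_xxxx = A e^{x} e^{y}
  u_xxx = A e^{x} e^{y}
  u_xx = A e^{x} e^{y}
  u_yyy = A e^{x} e^{y}
Term by term:
  4·u_xxxx = 4 A e^{x} e^{y}
  2·u_xxx = 2 A e^{x} e^{y}
  1/3·u_xx = \frac{A e^{x} e^{y}}{3}
  4·u_yyy = 4 A e^{x} e^{y}
So the left-hand side equals
  \frac{31 A e^{x} e^{y}}{3}
This must equal f(x, y) identically; expanded, f = 31 e^{x} e^{y}.
Matching coefficients of the independent functions:
  [e^{x} e^{y}]:  \frac{31 A}{3} = 31
Solving: A = 3.
Check against the point condition:
  u(0, 0) = 3  ⟹  A = 3  ✓
Hence u(x, y) = 3 e^{x + y}.

Answer: u(x, y) = 3 e^{x + y}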